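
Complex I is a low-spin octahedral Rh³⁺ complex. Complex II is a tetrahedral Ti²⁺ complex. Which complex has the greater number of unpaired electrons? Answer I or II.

I: Rh is in group 9, so Rh³⁺ is d⁶ (9 − 3 = 6); t₂g⁶ eg⁰ → 0 unpaired.
II: Ti is in group 4, so Ti²⁺ is d² (4 − 2 = 2); Tetrahedral splitting is small, so the complex is high-spin; e² t₂⁰ → 2 unpaired.
So II has more unpaired electrons.

II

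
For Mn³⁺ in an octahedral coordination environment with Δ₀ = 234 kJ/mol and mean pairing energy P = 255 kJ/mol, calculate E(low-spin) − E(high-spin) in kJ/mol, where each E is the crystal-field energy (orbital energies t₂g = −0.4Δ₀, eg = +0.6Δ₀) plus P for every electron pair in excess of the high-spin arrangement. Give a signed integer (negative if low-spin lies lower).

Mn sits in group 7; removing 3 electrons leaves Mn³⁺ with 7 − 3 = 4 d electrons.
High-spin: t₂g³ eg¹, CFSE = -0.6Δ₀ = -140 kJ/mol.
Low-spin t₂g⁴ eg⁰ gives -1.6Δ₀ = -374 kJ/mol, but forming 1 extra pair costs 1P = 255 kJ/mol, so E(LS) = -374 + 255 = -119 kJ/mol.
Thus E(LS) − E(HS) = 21 kJ/mol.

21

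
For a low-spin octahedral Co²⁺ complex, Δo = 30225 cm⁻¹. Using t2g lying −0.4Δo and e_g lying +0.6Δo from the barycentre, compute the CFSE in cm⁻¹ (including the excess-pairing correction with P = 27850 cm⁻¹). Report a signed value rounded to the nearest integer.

-26555

Co²⁺: group 9, so d-count = 9 − 2 = 7.
Configuration: t2g^6 e_g^1.
Orbital CFSE = 6(-0.4) + 1(0.6) = -1.8Δo = -1.8 × 30225 = -54405 cm⁻¹.
High-spin d⁷ would be t2g^5 e_g^2 with 2 pairs; low-spin has 3, so 1 excess pair costs +1P = +27850 cm⁻¹.
Net CFSE = -54405 + 27850 = -26555 cm⁻¹.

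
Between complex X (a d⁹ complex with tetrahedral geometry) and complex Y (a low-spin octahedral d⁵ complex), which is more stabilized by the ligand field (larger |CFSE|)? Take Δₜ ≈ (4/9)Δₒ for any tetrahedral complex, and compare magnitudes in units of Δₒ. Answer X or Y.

Y

X: Tetrahedral splitting is small, so the complex is high-spin; e^4 t2^5, CFSE = -0.4Δₜ ≈ -0.18Δₒ.
Y: t₂g⁵ eg⁰, CFSE = -2.0Δₒ.
So Y has the larger |CFSE|.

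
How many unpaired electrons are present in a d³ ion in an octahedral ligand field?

For octahedral d³ the high- and low-spin configurations coincide.
Configuration: t₂g³ eg⁰, giving 3 unpaired electrons.

3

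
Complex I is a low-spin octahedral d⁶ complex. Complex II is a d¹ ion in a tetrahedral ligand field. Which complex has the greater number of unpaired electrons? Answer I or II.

II

I: t₂g⁶ eg⁰ → 0 unpaired.
II: With tetrahedral geometry the complex is necessarily high-spin; e^1 t2^0 → 1 unpaired.
So II has more unpaired electrons.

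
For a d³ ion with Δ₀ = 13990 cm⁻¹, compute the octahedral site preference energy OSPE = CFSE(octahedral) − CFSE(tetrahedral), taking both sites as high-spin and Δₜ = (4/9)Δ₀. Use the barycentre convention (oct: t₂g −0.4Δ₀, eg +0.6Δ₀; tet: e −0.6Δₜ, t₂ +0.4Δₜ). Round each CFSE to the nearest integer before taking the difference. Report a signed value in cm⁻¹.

-11814

In an octahedral site d³ (HS) is t2g^3 e_g^0, giving CFSE(oct) = -1.2Δ₀ = -16788 cm⁻¹.
Tetrahedral: e^2 t2^1, CFSE = 2(−0.6) + 1(+0.4) = -0.8Δₜ = -0.8 × (4/9) × 13990 = -4974 cm⁻¹.
OSPE = CFSE(oct) − CFSE(tet) = -16788 − (-4974) = -11814 cm⁻¹.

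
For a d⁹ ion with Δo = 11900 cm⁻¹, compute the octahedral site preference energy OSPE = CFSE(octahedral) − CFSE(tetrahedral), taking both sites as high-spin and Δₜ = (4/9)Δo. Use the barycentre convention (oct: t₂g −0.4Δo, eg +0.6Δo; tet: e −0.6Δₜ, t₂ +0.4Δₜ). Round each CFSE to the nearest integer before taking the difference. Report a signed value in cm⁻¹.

-5024

In an octahedral site d⁹ (HS) is t2g^6 e_g^3, giving CFSE(oct) = -0.6Δo = -7140 cm⁻¹.
In a tetrahedral site the filling is e^4 t2^5: CFSE(tet) = -0.4Δₜ = -0.4 × (4/9)(11900) = -2116 cm⁻¹.
Subtracting, OSPE = -7140 − (-2116) = -5024 cm⁻¹.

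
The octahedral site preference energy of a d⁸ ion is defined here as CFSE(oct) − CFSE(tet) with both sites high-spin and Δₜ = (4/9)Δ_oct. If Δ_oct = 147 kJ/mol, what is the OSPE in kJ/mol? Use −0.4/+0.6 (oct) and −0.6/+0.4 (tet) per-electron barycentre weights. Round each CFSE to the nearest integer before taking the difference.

Octahedral (high-spin): t2g^6 e_g^2, CFSE = 6(−0.4) + 2(+0.6) = -1.2Δ_oct = -1.2 × 147 = -176 kJ/mol.
Tetrahedral e^4 t2^4 gives -0.8Δₜ = -0.8 × (4/9) × 147 = -52 kJ/mol.
Subtracting, OSPE = -176 − (-52) = -124 kJ/mol.

-124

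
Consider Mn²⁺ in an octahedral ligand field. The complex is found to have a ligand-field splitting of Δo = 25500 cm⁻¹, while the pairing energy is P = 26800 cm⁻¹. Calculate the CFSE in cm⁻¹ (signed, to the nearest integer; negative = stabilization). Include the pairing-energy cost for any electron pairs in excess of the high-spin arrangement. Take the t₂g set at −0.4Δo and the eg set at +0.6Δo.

Group 7 minus oxidation state +2 gives a d⁵ configuration for Mn²⁺.
Here Δo < P (25500 < 26800), so the high-spin state is favoured.
Configuration: t₂g³ eg².
Orbital CFSE = 0.0Δo = 0.0 × 25500 = 0 cm⁻¹.
High-spin has no excess pairs, so no pairing correction applies.

0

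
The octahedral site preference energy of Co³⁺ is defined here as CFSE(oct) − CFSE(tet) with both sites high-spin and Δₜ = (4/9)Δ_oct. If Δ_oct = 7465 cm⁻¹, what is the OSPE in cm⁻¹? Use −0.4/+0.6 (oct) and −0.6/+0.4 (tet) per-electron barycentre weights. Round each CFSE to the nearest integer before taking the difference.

-995

Group 9 minus oxidation state +3 gives a d⁶ configuration for Co³⁺.
In an octahedral site d⁶ (HS) is t₂g⁴ eg², giving CFSE(oct) = -0.4Δ_oct = -2986 cm⁻¹.
In a tetrahedral site the filling is e³ t₂³: CFSE(tet) = -0.6Δₜ = -0.6 × (4/9)(7465) = -1991 cm⁻¹.
OSPE = -2986 − (-1991) = -995 cm⁻¹.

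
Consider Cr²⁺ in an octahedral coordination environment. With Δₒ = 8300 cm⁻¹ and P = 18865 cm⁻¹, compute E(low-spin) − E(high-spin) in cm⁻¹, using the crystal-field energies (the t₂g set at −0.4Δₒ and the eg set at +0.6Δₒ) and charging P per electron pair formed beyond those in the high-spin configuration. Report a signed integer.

Group 6 minus oxidation state +2 gives a d⁴ configuration for Cr²⁺.
High-spin: t₂g³ eg¹, CFSE = -0.6Δₒ = -4980 cm⁻¹.
Low-spin: t₂g⁴ eg⁰, orbital CFSE = -1.6Δₒ = -13280 cm⁻¹; plus 1 excess pair × P = +18865 cm⁻¹; total 5585 cm⁻¹.
Thus E(LS) − E(HS) = 10565 cm⁻¹.

10565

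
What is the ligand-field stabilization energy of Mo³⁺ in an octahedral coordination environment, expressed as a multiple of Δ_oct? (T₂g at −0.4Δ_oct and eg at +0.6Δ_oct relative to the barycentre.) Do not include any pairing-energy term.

Mo³⁺: group 6, so d-count = 6 − 3 = 3.
Configuration: t₂g³ eg⁰.
CFSE = 3(-0.4Δ_oct) + 0(0.6Δ_oct) = -1.2Δ_oct + 0.0Δ_oct = -1.2Δ_oct.

-1.2 Δ_oct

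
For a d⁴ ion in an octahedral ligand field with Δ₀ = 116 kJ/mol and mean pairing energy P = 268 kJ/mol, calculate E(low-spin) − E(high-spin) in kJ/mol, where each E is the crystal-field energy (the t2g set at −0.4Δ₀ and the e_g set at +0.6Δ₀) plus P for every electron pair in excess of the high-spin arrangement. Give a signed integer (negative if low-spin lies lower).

152

In the high-spin limit (t2g^3 e_g^1) the orbital term is -0.6Δ₀ = -70 kJ/mol, with no excess pairing.
Low-spin t2g^4 e_g^0 gives -1.6Δ₀ = -186 kJ/mol, but forming 1 extra pair costs 1P = 268 kJ/mol, so E(LS) = -186 + 268 = 82 kJ/mol.
E(LS) − E(HS) = 82 − (-70) = 152 kJ/mol.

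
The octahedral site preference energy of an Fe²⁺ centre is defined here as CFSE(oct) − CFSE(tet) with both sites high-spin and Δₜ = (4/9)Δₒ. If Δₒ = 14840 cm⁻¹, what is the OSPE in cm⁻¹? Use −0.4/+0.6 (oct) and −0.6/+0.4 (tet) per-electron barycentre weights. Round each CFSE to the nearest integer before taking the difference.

-1979

Fe²⁺: group 8, so d-count = 8 − 2 = 6.
In an octahedral site d⁶ (HS) is t₂g⁴ eg², giving CFSE(oct) = -0.4Δₒ = -5936 cm⁻¹.
Tetrahedral e³ t₂³ gives -0.6Δₜ = -0.6 × (4/9) × 14840 = -3957 cm⁻¹.
Subtracting, OSPE = -5936 − (-3957) = -1979 cm⁻¹.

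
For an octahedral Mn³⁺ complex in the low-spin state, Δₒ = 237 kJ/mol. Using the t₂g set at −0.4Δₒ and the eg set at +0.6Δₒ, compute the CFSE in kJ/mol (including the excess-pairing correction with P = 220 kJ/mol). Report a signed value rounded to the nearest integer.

Group 7 minus oxidation state +3 gives a d⁴ configuration for Mn³⁺.
Configuration: t₂g⁴ eg⁰.
The orbital stabilization is -1.6Δₒ = -1.6 × 237 = -379 kJ/mol.
Pairing penalty: 1 pair vs 0 in the high-spin reference → 1 extra × P = 220 kJ/mol.
Overall CFSE = -379 + 220 = -159 kJ/mol.

-159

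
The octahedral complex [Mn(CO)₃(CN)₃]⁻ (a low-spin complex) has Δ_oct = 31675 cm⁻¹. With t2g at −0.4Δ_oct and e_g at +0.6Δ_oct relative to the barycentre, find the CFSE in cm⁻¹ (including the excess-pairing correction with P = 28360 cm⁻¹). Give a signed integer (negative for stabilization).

-6630

Ligand charges: 3×(+0) from CO and 3×(-1) from CN⁻ sum to -3; with overall charge -1, Mn is +2.
Group 7 minus oxidation state +2 gives a d⁵ configuration for Mn²⁺.
Electron filling gives t2g^5 e_g^0.
CFSE(orbital) = 5×(-0.4Δ_oct) + 0×(0.6Δ_oct) = -2.0Δ_oct; with Δ_oct = 31675 cm⁻¹ that is -63350 cm⁻¹.
Relative to high-spin t2g^3 e_g^2 (0 paired), the low-spin configuration has 2 additional pairs, contributing +2 × 28360 = +56720 cm⁻¹.
Overall CFSE = -63350 + 56720 = -6630 cm⁻¹.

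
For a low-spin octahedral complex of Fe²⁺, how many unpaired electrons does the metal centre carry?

Fe sits in group 8; removing 2 electrons leaves Fe²⁺ with 8 − 2 = 6 d electrons.
Configuration: t2g^6 e_g^0, giving 0 unpaired electrons.

0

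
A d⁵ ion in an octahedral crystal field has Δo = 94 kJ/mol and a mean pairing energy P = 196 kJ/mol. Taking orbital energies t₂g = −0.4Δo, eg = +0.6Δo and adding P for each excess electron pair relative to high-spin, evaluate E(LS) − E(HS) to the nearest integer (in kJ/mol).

204

In the high-spin limit (t₂g³ eg²) the orbital term is 0.0Δo = 0 kJ/mol, with no excess pairing.
Low-spin t₂g⁵ eg⁰ gives -2.0Δo = -188 kJ/mol, but forming 2 extra pairs costs 2P = 392 kJ/mol, so E(LS) = -188 + 392 = 204 kJ/mol.
E(LS) − E(HS) = 204 − (0) = 204 kJ/mol.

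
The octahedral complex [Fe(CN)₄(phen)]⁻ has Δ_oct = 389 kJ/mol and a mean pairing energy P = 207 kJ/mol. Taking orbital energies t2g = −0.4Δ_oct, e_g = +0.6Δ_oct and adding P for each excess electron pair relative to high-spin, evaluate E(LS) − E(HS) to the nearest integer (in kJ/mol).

-364

Ligand charges: 4×(-1) from CN⁻ and 1×(+0) from phen sum to -4; with overall charge -1, Fe is +3.
Group 8 minus oxidation state +3 gives a d⁵ configuration for Fe³⁺.
In the high-spin limit (t2g^3 e_g^2) the orbital term is 0.0Δ_oct = 0 kJ/mol, with no excess pairing.
Low-spin t2g^5 e_g^0 gives -2.0Δ_oct = -778 kJ/mol, but forming 2 extra pairs costs 2P = 414 kJ/mol, so E(LS) = -778 + 414 = -364 kJ/mol.
Thus E(LS) − E(HS) = -364 kJ/mol.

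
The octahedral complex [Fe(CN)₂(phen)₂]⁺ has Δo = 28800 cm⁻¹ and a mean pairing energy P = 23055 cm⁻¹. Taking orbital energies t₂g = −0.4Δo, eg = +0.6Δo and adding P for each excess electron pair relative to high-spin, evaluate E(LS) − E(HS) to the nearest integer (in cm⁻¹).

-11490

Ligand charges: 2×(-1) from CN⁻ and 2×(+0) from phen sum to -2; with overall charge +1, Fe is +3.
Fe is in group 8, so Fe³⁺ is d⁵ (8 − 3 = 5).
In the high-spin limit (t₂g³ eg²) the orbital term is 0.0Δo = 0 cm⁻¹, with no excess pairing.
Low-spin t₂g⁵ eg⁰ gives -2.0Δo = -57600 cm⁻¹, but forming 2 extra pairs costs 2P = 46110 cm⁻¹, so E(LS) = -57600 + 46110 = -11490 cm⁻¹.
The difference is -11490 − (0) = -11490 cm⁻¹, so low-spin lies lower.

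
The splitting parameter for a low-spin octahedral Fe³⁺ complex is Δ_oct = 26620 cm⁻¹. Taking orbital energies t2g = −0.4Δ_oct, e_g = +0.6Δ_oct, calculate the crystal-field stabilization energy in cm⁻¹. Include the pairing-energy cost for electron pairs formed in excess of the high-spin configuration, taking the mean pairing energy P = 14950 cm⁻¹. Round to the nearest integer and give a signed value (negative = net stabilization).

-23340

Fe sits in group 8; removing 3 electrons leaves Fe³⁺ with 8 − 3 = 5 d electrons.
Electron filling gives t2g^5 e_g^0.
CFSE(orbital) = 5×(-0.4Δ_oct) + 0×(0.6Δ_oct) = -2.0Δ_oct; with Δ_oct = 26620 cm⁻¹ that is -53240 cm⁻¹.
Pairing penalty: 2 pairs vs 0 in the high-spin reference → 2 extra × P = 29900 cm⁻¹.
Overall CFSE = -53240 + 29900 = -23340 cm⁻¹.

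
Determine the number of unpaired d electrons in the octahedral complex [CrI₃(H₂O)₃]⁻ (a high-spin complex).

Ligand charges: 3×(-1) from I⁻ and 3×(+0) from H₂O sum to -3; with overall charge -1, Cr is +2.
Group 6 minus oxidation state +2 gives a d⁴ configuration for Cr²⁺.
Configuration: t2g^3 e_g^1, giving 4 unpaired electrons.

4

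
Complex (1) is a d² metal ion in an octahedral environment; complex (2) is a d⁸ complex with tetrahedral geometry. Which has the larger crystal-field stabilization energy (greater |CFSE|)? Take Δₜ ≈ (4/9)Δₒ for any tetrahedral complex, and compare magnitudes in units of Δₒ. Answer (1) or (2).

(1)

(1): t2g^2 e_g^0, CFSE = -0.8Δₒ.
(2): With tetrahedral geometry the complex is necessarily high-spin; e⁴ t₂⁴, CFSE = -0.8Δₜ ≈ -0.36Δₒ.
So (1) has the larger |CFSE|.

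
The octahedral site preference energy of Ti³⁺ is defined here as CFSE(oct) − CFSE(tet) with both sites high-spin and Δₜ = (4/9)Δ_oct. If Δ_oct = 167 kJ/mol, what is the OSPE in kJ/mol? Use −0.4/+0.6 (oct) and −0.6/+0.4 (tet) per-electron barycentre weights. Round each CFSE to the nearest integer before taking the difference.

Ti is in group 4, so Ti³⁺ is d¹ (4 − 3 = 1).
Octahedral (high-spin): t₂g¹ eg⁰, CFSE = 1(−0.4) + 0(+0.6) = -0.4Δ_oct = -0.4 × 167 = -67 kJ/mol.
In a tetrahedral site the filling is e¹ t₂⁰: CFSE(tet) = -0.6Δₜ = -0.6 × (4/9)(167) = -45 kJ/mol.
OSPE = CFSE(oct) − CFSE(tet) = -67 − (-45) = -22 kJ/mol.

-22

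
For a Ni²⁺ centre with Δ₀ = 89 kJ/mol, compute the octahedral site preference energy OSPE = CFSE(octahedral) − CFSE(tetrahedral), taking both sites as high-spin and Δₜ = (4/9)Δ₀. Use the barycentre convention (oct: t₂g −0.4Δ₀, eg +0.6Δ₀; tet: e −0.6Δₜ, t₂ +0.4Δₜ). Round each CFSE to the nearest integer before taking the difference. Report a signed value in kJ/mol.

-75

Ni²⁺: group 10, so d-count = 10 − 2 = 8.
Octahedral (high-spin): t₂g⁶ eg², CFSE = 6(−0.4) + 2(+0.6) = -1.2Δ₀ = -1.2 × 89 = -107 kJ/mol.
In a tetrahedral site the filling is e⁴ t₂⁴: CFSE(tet) = -0.8Δₜ = -0.8 × (4/9)(89) = -32 kJ/mol.
OSPE = CFSE(oct) − CFSE(tet) = -107 − (-32) = -75 kJ/mol.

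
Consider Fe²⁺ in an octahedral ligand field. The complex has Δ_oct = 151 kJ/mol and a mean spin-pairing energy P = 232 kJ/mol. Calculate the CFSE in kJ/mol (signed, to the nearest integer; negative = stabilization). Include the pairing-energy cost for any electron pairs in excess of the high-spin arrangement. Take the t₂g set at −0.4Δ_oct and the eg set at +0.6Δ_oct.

-60

Fe sits in group 8; removing 2 electrons leaves Fe²⁺ with 8 − 2 = 6 d electrons.
Since Δ_oct = 151 kJ/mol < P = 232 kJ/mol, the complex adopts the high-spin configuration.
Configuration: t₂g⁴ eg².
Orbital CFSE = -0.4Δ_oct = -0.4 × 151 = -60 kJ/mol.
High-spin has no excess pairs, so no pairing correction applies.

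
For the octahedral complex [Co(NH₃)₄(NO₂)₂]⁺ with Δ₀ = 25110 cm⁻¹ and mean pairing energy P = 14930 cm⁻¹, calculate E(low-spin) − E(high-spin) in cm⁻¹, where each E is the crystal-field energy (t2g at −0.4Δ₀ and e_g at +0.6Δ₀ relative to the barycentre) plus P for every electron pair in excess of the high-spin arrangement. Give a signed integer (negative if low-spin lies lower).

-20360

Ligand charges: 4×(+0) from NH₃ and 2×(-1) from NO₂⁻ sum to -2; with overall charge +1, Co is +3.
Group 9 minus oxidation state +3 gives a d⁶ configuration for Co³⁺.
High-spin d⁶ fills as t2g^4 e_g^2 with CFSE 4(−0.4) + 2(+0.6) = -0.4Δ₀ = -10044 cm⁻¹.
Low-spin t2g^6 e_g^0 gives -2.4Δ₀ = -60264 cm⁻¹, but forming 2 extra pairs costs 2P = 29860 cm⁻¹, so E(LS) = -60264 + 29860 = -30404 cm⁻¹.
The difference is -30404 − (-10044) = -20360 cm⁻¹, so low-spin lies lower.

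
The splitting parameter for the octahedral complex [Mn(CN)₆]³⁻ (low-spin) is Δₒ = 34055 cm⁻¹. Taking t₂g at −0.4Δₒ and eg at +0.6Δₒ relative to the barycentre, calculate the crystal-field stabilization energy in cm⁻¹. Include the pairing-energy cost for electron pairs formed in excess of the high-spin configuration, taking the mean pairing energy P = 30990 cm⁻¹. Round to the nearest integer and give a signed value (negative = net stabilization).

-23498

Each CN⁻ contributes -1; 6 × (-1) = -6. With overall charge -3, Mn is in the +3 oxidation state.
Group 7 minus oxidation state +3 gives a d⁴ configuration for Mn³⁺.
The d⁴ electrons fill as t₂g⁴ eg⁰.
Orbital CFSE = 4(-0.4) + 0(0.6) = -1.6Δₒ = -1.6 × 34055 = -54488 cm⁻¹.
Pairing penalty: 1 pair vs 0 in the high-spin reference → 1 extra × P = 30990 cm⁻¹.
Combining: -54488 + 30990 = -23498 cm⁻¹.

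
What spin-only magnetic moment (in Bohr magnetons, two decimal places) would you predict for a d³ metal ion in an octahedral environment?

For octahedral d³ the high- and low-spin configurations coincide.
Configuration: t₂g³ eg⁰ → 3 unpaired electrons.
μ(spin-only) = √[3(3+2)] = √15 ≈ 3.87 Bohr magnetons.

3.87 Bohr magnetons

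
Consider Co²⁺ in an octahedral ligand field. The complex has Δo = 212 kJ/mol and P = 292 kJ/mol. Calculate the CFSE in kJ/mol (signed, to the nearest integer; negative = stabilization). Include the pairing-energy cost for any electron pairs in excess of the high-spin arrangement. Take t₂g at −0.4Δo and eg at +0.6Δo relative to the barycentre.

Co²⁺: group 9, so d-count = 9 − 2 = 7.
With Δo < P the complex is high-spin.
That gives t₂g⁵ eg².
Orbital CFSE = -0.8Δo = -0.8 × 212 = -170 kJ/mol.
High-spin has no excess pairs, so no pairing correction applies.

-170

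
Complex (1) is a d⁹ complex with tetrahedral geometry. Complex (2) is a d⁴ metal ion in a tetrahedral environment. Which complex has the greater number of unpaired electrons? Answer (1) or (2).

(2)

(1): Tetrahedral splitting is small, so the complex is high-spin; e^4 t2^5 → 1 unpaired.
(2): Tetrahedral fields are weak (Δₜ ≈ 4/9 Δₒ), so electrons fill high-spin; e^2 t2^2 → 4 unpaired.
So (2) has more unpaired electrons.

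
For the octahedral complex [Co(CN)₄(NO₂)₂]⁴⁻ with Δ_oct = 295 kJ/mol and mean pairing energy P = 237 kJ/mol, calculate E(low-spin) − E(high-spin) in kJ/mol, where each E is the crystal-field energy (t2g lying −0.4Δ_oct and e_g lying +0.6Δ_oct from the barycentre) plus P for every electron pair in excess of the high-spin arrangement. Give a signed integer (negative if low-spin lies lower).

-58

Ligand charges: 4×(-1) from CN⁻ and 2×(-1) from NO₂⁻ sum to -6; with overall charge -4, Co is +2.
Group 9 minus oxidation state +2 gives a d⁷ configuration for Co²⁺.
In the high-spin limit (t2g^5 e_g^2) the orbital term is -0.8Δ_oct = -236 kJ/mol, with no excess pairing.
Low-spin t2g^6 e_g^1 gives -1.8Δ_oct = -531 kJ/mol, but forming 1 extra pair costs 1P = 237 kJ/mol, so E(LS) = -531 + 237 = -294 kJ/mol.
Thus E(LS) − E(HS) = -58 kJ/mol.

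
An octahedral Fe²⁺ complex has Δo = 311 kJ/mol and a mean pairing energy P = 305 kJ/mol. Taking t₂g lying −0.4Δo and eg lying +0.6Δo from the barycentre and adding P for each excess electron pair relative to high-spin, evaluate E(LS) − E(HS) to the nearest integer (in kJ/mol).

-12

Group 8 minus oxidation state +2 gives a d⁶ configuration for Fe²⁺.
High-spin: t₂g⁴ eg², CFSE = -0.4Δo = -124 kJ/mol.
For low-spin the configuration is t₂g⁶ eg⁰: orbital energy -2.4 × 311 = -746 kJ/mol, and 2 additional pairs relative to high-spin add 610 kJ/mol, giving -136 kJ/mol.
Thus E(LS) − E(HS) = -12 kJ/mol.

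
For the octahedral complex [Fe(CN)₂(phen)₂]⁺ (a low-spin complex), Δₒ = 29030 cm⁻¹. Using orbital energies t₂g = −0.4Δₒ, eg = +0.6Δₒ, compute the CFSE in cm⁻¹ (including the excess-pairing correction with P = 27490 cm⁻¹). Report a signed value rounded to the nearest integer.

Ligand charges: 2×(-1) from CN⁻ and 2×(+0) from phen sum to -2; with overall charge +1, Fe is +3.
Fe sits in group 8; removing 3 electrons leaves Fe³⁺ with 8 − 3 = 5 d electrons.
Electron filling gives t₂g⁵ eg⁰.
CFSE(orbital) = 5×(-0.4Δₒ) + 0×(0.6Δₒ) = -2.0Δₒ; with Δₒ = 29030 cm⁻¹ that is -58060 cm⁻¹.
High-spin d⁵ would be t₂g³ eg² with 0 pairs; low-spin has 2, so 2 excess pairs cost +2P = +54980 cm⁻¹.
Net CFSE = -58060 + 54980 = -3080 cm⁻¹.

-3080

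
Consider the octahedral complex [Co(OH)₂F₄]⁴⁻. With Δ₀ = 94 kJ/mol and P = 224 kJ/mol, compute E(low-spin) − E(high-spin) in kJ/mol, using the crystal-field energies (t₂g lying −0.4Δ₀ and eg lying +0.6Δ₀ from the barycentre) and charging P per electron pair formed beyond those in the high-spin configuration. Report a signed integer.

130

Ligand charges: 2×(-1) from OH⁻ and 4×(-1) from F⁻ sum to -6; with overall charge -4, Co is +2.
Co is in group 9, so Co²⁺ is d⁷ (9 − 2 = 7).
High-spin: t₂g⁵ eg², CFSE = -0.8Δ₀ = -75 kJ/mol.
For low-spin the configuration is t₂g⁶ eg¹: orbital energy -1.8 × 94 = -169 kJ/mol, and 1 additional pair relative to high-spin adds 224 kJ/mol, giving 55 kJ/mol.
The difference is 55 − (-75) = 130 kJ/mol, so high-spin lies lower.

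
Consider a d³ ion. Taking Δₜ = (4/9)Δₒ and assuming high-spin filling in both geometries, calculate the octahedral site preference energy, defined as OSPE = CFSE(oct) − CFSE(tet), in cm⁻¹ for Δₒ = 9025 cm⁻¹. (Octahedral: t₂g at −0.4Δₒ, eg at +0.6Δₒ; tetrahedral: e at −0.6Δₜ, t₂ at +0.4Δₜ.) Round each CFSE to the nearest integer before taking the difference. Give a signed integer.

-7621

Octahedral (high-spin): t₂g³ eg⁰, CFSE = 3(−0.4) + 0(+0.6) = -1.2Δₒ = -1.2 × 9025 = -10830 cm⁻¹.
Tetrahedral e² t₂¹ gives -0.8Δₜ = -0.8 × (4/9) × 9025 = -3209 cm⁻¹.
Subtracting, OSPE = -10830 − (-3209) = -7621 cm⁻¹.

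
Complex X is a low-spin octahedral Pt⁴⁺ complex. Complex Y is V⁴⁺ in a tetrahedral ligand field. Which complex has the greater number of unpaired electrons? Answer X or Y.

X: Pt⁴⁺: group 10, so d-count = 10 − 4 = 6; t2g^6 e_g^0 → 0 unpaired.
Y: V sits in group 5; removing 4 electrons leaves V⁴⁺ with 5 − 4 = 1 d electrons; Tetrahedral splitting is small, so the complex is high-spin; e¹ t₂⁰ → 1 unpaired.
So Y has more unpaired electrons.

Y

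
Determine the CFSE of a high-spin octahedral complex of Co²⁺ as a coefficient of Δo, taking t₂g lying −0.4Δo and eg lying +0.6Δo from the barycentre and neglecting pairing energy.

-0.8 Δo

Co²⁺: group 9, so d-count = 9 − 2 = 7.
Configuration: t₂g⁵ eg².
CFSE = 5(-0.4Δo) + 2(0.6Δo) = -2.0Δo + 1.2Δo = -0.8Δo.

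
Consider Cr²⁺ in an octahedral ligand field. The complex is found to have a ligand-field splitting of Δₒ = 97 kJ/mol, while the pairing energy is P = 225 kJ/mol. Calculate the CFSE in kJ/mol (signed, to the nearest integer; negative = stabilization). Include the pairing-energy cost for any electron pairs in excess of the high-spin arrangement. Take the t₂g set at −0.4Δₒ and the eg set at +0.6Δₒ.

Group 6 minus oxidation state +2 gives a d⁴ configuration for Cr²⁺.
With Δₒ < P the complex is high-spin.
Filling d⁴ accordingly: t₂g³ eg¹.
Orbital CFSE = -0.6Δₒ = -0.6 × 97 = -58 kJ/mol.
High-spin has no excess pairs, so no pairing correction applies.

-58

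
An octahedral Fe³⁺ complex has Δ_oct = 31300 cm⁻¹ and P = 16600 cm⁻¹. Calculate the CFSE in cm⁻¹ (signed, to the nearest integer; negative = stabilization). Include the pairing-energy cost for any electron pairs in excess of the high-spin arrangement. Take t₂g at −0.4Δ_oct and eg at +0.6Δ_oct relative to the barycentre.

Group 8 minus oxidation state +3 gives a d⁵ configuration for Fe³⁺.
With Δ_oct > P the complex is low-spin.
Filling d⁵ accordingly: t₂g⁵ eg⁰.
Orbital CFSE = -2.0Δ_oct = -2.0 × 31300 = -62600 cm⁻¹.
Excess pairs vs high-spin: 2 − 0 = 2; pairing cost = +33200 cm⁻¹.
Net CFSE = -62600 + 33200 = -29400 cm⁻¹.

-29400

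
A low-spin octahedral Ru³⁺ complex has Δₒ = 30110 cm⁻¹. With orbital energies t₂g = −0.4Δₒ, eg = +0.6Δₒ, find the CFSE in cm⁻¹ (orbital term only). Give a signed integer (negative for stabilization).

Ru sits in group 8; removing 3 electrons leaves Ru³⁺ with 8 − 3 = 5 d electrons.
The d⁵ electrons fill as t₂g⁵ eg⁰.
CFSE(orbital) = 5×(-0.4Δₒ) + 0×(0.6Δₒ) = -2.0Δₒ; with Δₒ = 30110 cm⁻¹ that is -60220 cm⁻¹.

-60220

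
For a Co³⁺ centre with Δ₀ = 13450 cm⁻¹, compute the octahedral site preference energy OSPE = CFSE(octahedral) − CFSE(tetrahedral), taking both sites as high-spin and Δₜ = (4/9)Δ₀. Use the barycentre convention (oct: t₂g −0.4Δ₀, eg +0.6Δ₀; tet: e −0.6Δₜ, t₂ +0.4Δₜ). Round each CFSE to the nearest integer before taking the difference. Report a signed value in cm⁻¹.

-1793

Co is in group 9, so Co³⁺ is d⁶ (9 − 3 = 6).
Octahedral high-spin t2g^4 e_g^2: CFSE = -0.4 × 13450 = -5380 cm⁻¹.
In a tetrahedral site the filling is e^3 t2^3: CFSE(tet) = -0.6Δₜ = -0.6 × (4/9)(13450) = -3587 cm⁻¹.
Subtracting, OSPE = -5380 − (-3587) = -1793 cm⁻¹.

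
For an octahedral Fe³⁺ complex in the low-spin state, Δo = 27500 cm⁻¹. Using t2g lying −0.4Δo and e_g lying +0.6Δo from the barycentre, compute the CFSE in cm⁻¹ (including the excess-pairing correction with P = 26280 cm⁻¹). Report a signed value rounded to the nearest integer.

-2440

Group 8 minus oxidation state +3 gives a d⁵ configuration for Fe³⁺.
Electron filling gives t2g^5 e_g^0.
Orbital CFSE = 5(-0.4) + 0(0.6) = -2.0Δo = -2.0 × 27500 = -55000 cm⁻¹.
Pairing penalty: 2 pairs vs 0 in the high-spin reference → 2 extra × P = 52560 cm⁻¹.
Combining: -55000 + 52560 = -2440 cm⁻¹.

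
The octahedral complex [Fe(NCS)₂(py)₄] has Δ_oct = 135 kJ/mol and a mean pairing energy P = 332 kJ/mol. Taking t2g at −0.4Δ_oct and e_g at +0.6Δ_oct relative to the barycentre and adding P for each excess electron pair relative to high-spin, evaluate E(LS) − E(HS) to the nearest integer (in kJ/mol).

Ligand charges: 2×(-1) from NCS⁻ and 4×(+0) from py sum to -2; with overall charge +0, Fe is +2.
Group 8 minus oxidation state +2 gives a d⁶ configuration for Fe²⁺.
In the high-spin limit (t2g^4 e_g^2) the orbital term is -0.4Δ_oct = -54 kJ/mol, with no excess pairing.
For low-spin the configuration is t2g^6 e_g^0: orbital energy -2.4 × 135 = -324 kJ/mol, and 2 additional pairs relative to high-spin add 664 kJ/mol, giving 340 kJ/mol.
The difference is 340 − (-54) = 394 kJ/mol, so high-spin lies lower.

394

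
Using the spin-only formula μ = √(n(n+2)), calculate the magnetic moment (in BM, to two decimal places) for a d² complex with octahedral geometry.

2.83 BM

Configuration: t₂g² eg⁰ → 2 unpaired electrons.
μ(spin-only) = √[2(2+2)] = √8 ≈ 2.83 BM.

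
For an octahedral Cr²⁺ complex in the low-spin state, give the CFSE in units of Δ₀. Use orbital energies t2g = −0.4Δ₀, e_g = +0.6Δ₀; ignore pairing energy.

-1.6 Δ₀

Group 6 minus oxidation state +2 gives a d⁴ configuration for Cr²⁺.
Configuration: t2g^4 e_g^0.
CFSE = 4(-0.4Δ₀) + 0(0.6Δ₀) = -1.6Δ₀ + 0.0Δ₀ = -1.6Δ₀.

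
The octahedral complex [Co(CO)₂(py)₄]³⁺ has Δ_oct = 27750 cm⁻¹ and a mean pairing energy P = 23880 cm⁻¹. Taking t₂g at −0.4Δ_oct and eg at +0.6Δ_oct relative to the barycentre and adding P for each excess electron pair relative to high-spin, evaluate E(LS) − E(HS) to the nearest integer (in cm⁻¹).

Ligand charges: 2×(+0) from CO and 4×(+0) from py sum to +0; with overall charge +3, Co is +3.
Group 9 minus oxidation state +3 gives a d⁶ configuration for Co³⁺.
In the high-spin limit (t₂g⁴ eg²) the orbital term is -0.4Δ_oct = -11100 cm⁻¹, with no excess pairing.
Low-spin t₂g⁶ eg⁰ gives -2.4Δ_oct = -66600 cm⁻¹, but forming 2 extra pairs costs 2P = 47760 cm⁻¹, so E(LS) = -66600 + 47760 = -18840 cm⁻¹.
The difference is -18840 − (-11100) = -7740 cm⁻¹, so low-spin lies lower.

-7740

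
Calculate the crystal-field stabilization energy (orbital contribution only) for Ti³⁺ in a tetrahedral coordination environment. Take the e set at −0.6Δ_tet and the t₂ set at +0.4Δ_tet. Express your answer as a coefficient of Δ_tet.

-0.6 Δ_tet

Group 4 minus oxidation state +3 gives a d¹ configuration for Ti³⁺.
Tetrahedral splitting is small, so the complex is high-spin.
Configuration: e¹ t₂⁰.
CFSE = 1(-0.6Δ_tet) + 0(0.4Δ_tet) = -0.6Δ_tet + 0.0Δ_tet = -0.6Δ_tet.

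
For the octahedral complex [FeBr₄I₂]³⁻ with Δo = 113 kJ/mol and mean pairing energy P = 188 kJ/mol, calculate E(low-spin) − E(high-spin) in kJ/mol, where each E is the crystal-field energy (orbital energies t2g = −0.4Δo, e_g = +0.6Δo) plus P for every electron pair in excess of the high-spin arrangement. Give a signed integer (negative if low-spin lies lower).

150

Ligand charges: 4×(-1) from Br⁻ and 2×(-1) from I⁻ sum to -6; with overall charge -3, Fe is +3.
Group 8 minus oxidation state +3 gives a d⁵ configuration for Fe³⁺.
High-spin: t2g^3 e_g^2, CFSE = 0.0Δo = 0 kJ/mol.
Low-spin: t2g^5 e_g^0, orbital CFSE = -2.0Δo = -226 kJ/mol; plus 2 excess pairs × P = +376 kJ/mol; total 150 kJ/mol.
Thus E(LS) − E(HS) = 150 kJ/mol.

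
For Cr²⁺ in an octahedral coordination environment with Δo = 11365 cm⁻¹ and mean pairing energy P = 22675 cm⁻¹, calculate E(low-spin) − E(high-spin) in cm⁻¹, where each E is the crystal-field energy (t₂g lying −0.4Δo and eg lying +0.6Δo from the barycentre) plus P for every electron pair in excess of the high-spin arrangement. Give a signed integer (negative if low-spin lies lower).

Group 6 minus oxidation state +2 gives a d⁴ configuration for Cr²⁺.
High-spin: t₂g³ eg¹, CFSE = -0.6Δo = -6819 cm⁻¹.
Low-spin t₂g⁴ eg⁰ gives -1.6Δo = -18184 cm⁻¹, but forming 1 extra pair costs 1P = 22675 cm⁻¹, so E(LS) = -18184 + 22675 = 4491 cm⁻¹.
The difference is 4491 − (-6819) = 11310 cm⁻¹, so high-spin lies lower.

11310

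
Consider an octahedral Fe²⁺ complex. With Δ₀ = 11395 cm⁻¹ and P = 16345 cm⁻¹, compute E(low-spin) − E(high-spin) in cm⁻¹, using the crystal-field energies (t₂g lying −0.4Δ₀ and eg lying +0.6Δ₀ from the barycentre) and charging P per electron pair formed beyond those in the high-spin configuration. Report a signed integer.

9900

Fe²⁺: group 8, so d-count = 8 − 2 = 6.
High-spin d⁶ fills as t₂g⁴ eg² with CFSE 4(−0.4) + 2(+0.6) = -0.4Δ₀ = -4558 cm⁻¹.
For low-spin the configuration is t₂g⁶ eg⁰: orbital energy -2.4 × 11395 = -27348 cm⁻¹, and 2 additional pairs relative to high-spin add 32690 cm⁻¹, giving 5342 cm⁻¹.
E(LS) − E(HS) = 5342 − (-4558) = 9900 cm⁻¹.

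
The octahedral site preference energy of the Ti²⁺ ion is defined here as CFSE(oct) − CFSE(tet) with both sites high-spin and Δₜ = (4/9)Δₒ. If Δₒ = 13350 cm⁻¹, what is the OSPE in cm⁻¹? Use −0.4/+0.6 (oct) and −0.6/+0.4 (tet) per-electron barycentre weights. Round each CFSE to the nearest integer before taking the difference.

Group 4 minus oxidation state +2 gives a d² configuration for Ti²⁺.
In an octahedral site d² (HS) is t₂g² eg⁰, giving CFSE(oct) = -0.8Δₒ = -10680 cm⁻¹.
In a tetrahedral site the filling is e² t₂⁰: CFSE(tet) = -1.2Δₜ = -1.2 × (4/9)(13350) = -7120 cm⁻¹.
OSPE = -10680 − (-7120) = -3560 cm⁻¹.

-3560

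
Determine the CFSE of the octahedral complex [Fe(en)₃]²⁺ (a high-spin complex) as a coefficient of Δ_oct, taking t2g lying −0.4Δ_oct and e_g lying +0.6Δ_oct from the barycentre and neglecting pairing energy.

-0.4 Δ_oct

en is neutral, so the +2 overall charge sits on Fe: oxidation state +2.
Fe is in group 8, so Fe²⁺ is d⁶ (8 − 2 = 6).
Configuration: t2g^4 e_g^2.
CFSE = 4(-0.4Δ_oct) + 2(0.6Δ_oct) = -1.6Δ_oct + 1.2Δ_oct = -0.4Δ_oct.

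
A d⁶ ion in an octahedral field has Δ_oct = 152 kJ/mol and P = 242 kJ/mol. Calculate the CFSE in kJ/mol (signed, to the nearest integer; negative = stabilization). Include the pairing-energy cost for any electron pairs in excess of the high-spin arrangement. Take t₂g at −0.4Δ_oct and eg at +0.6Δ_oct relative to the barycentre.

-61

With Δ_oct < P the complex is high-spin.
That gives t₂g⁴ eg².
Orbital CFSE = -0.4Δ_oct = -0.4 × 152 = -61 kJ/mol.
High-spin has no excess pairs, so no pairing correction applies.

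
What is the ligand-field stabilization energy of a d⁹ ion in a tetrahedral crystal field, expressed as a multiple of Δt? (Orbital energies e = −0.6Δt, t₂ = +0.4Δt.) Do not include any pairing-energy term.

-0.4 Δt

Tetrahedral splitting is small, so the complex is high-spin.
Configuration: e⁴ t₂⁵.
CFSE = 4(-0.6Δt) + 5(0.4Δt) = -2.4Δt + 2.0Δt = -0.4Δt.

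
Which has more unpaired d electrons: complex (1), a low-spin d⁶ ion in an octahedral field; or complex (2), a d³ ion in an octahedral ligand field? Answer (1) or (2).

(2)

(1): t₂g⁶ eg⁰ → 0 unpaired.
(2): t₂g³ eg⁰ → 3 unpaired.
So (2) has more unpaired electrons.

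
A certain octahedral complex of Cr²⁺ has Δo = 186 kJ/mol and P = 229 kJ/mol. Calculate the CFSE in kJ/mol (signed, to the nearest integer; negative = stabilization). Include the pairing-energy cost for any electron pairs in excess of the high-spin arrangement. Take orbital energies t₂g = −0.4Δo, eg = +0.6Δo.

-112

Cr sits in group 6; removing 2 electrons leaves Cr²⁺ with 6 − 2 = 4 d electrons.
Since Δo = 186 kJ/mol < P = 229 kJ/mol, the complex adopts the high-spin configuration.
That gives t₂g³ eg¹.
Orbital CFSE = -0.6Δo = -0.6 × 186 = -112 kJ/mol.
High-spin has no excess pairs, so no pairing correction applies.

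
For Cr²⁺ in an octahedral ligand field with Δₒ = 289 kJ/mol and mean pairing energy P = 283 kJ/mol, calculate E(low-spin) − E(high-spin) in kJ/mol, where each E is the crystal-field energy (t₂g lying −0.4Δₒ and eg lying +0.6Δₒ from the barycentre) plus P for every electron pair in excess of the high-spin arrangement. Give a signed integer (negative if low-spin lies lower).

-6

Cr²⁺: group 6, so d-count = 6 − 2 = 4.
High-spin: t₂g³ eg¹, CFSE = -0.6Δₒ = -173 kJ/mol.
Low-spin t₂g⁴ eg⁰ gives -1.6Δₒ = -462 kJ/mol, but forming 1 extra pair costs 1P = 283 kJ/mol, so E(LS) = -462 + 283 = -179 kJ/mol.
Thus E(LS) − E(HS) = -6 kJ/mol.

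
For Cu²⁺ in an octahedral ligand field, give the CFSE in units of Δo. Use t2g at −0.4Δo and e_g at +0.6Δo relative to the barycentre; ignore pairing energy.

-0.6 Δo

Cu is in group 11, so Cu²⁺ is d⁹ (11 − 2 = 9).
Configuration: t2g^6 e_g^3.
CFSE = 6(-0.4Δo) + 3(0.6Δo) = -2.4Δo + 1.8Δo = -0.6Δo.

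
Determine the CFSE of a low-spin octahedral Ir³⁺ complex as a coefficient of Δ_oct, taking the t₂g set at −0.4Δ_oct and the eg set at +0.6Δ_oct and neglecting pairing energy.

Group 9 minus oxidation state +3 gives a d⁶ configuration for Ir³⁺.
Configuration: t₂g⁶ eg⁰.
CFSE = 6(-0.4Δ_oct) + 0(0.6Δ_oct) = -2.4Δ_oct + 0.0Δ_oct = -2.4Δ_oct.

-2.4 Δ_oct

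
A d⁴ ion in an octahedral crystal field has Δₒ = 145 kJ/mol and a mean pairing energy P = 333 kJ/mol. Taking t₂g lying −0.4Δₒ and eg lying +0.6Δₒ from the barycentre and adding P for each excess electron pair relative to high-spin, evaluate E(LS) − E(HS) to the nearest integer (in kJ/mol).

High-spin d⁴ fills as t₂g³ eg¹ with CFSE 3(−0.4) + 1(+0.6) = -0.6Δₒ = -87 kJ/mol.
Low-spin t₂g⁴ eg⁰ gives -1.6Δₒ = -232 kJ/mol, but forming 1 extra pair costs 1P = 333 kJ/mol, so E(LS) = -232 + 333 = 101 kJ/mol.
E(LS) − E(HS) = 101 − (-87) = 188 kJ/mol.

188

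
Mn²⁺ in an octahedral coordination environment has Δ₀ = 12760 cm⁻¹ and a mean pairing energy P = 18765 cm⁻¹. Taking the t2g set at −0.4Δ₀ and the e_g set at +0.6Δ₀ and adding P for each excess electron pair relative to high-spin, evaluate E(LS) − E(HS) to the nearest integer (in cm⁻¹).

12010

Mn sits in group 7; removing 2 electrons leaves Mn²⁺ with 7 − 2 = 5 d electrons.
In the high-spin limit (t2g^3 e_g^2) the orbital term is 0.0Δ₀ = 0 cm⁻¹, with no excess pairing.
Low-spin: t2g^5 e_g^0, orbital CFSE = -2.0Δ₀ = -25520 cm⁻¹; plus 2 excess pairs × P = +37530 cm⁻¹; total 12010 cm⁻¹.
The difference is 12010 − (0) = 12010 cm⁻¹, so high-spin lies lower.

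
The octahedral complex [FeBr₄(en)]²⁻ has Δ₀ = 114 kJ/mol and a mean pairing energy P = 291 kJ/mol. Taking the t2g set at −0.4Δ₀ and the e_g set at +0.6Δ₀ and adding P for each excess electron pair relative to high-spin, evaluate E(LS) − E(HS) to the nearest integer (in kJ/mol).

354

Ligand charges: 4×(-1) from Br⁻ and 1×(+0) from en sum to -4; with overall charge -2, Fe is +2.
Fe²⁺: group 8, so d-count = 8 − 2 = 6.
High-spin d⁶ fills as t2g^4 e_g^2 with CFSE 4(−0.4) + 2(+0.6) = -0.4Δ₀ = -46 kJ/mol.
Low-spin: t2g^6 e_g^0, orbital CFSE = -2.4Δ₀ = -274 kJ/mol; plus 2 excess pairs × P = +582 kJ/mol; total 308 kJ/mol.
Thus E(LS) − E(HS) = 354 kJ/mol.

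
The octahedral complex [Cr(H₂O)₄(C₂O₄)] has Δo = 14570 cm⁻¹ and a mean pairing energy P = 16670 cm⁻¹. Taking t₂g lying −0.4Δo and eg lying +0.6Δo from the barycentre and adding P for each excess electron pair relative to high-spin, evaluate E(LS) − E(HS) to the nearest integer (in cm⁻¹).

Ligand charges: 4×(+0) from H₂O and 1×(-2) from C₂O₄²⁻ sum to -2; with overall charge +0, Cr is +2.
Cr²⁺: group 6, so d-count = 6 − 2 = 4.
In the high-spin limit (t₂g³ eg¹) the orbital term is -0.6Δo = -8742 cm⁻¹, with no excess pairing.
Low-spin: t₂g⁴ eg⁰, orbital CFSE = -1.6Δo = -23312 cm⁻¹; plus 1 excess pair × P = +16670 cm⁻¹; total -6642 cm⁻¹.
Thus E(LS) − E(HS) = 2100 cm⁻¹.

2100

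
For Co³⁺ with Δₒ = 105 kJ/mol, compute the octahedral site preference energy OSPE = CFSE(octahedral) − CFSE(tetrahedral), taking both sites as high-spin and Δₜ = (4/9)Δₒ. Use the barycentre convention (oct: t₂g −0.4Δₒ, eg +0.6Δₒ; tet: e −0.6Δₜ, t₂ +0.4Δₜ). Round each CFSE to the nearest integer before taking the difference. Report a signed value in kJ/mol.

-14

Co sits in group 9; removing 3 electrons leaves Co³⁺ with 9 − 3 = 6 d electrons.
Octahedral (high-spin): t₂g⁴ eg², CFSE = 4(−0.4) + 2(+0.6) = -0.4Δₒ = -0.4 × 105 = -42 kJ/mol.
Tetrahedral: e³ t₂³, CFSE = 3(−0.6) + 3(+0.4) = -0.6Δₜ = -0.6 × (4/9) × 105 = -28 kJ/mol.
OSPE = CFSE(oct) − CFSE(tet) = -42 − (-28) = -14 kJ/mol.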